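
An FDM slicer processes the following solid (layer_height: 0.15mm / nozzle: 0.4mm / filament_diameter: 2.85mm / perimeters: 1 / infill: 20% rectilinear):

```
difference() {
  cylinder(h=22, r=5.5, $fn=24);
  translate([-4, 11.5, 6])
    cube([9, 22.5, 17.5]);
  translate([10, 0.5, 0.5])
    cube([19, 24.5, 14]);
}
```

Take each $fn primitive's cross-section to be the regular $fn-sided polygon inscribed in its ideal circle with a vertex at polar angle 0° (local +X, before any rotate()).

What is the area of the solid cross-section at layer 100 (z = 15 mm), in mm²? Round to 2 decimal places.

At z = 15 mm: the r=5.5 cylinder gives a regular 24-gon of circumradius 5.5 (constant along its height) (area = (24/2)·5.500²·sin(360°/24) = 93.95 mm²); the 9×22.5 cube at (-4, 11.5) contributes its full rectangle (area 202.50 mm²); the cube at (10, 0.5) is absent (z outside [0.5, 14.5]); Taking the first minus the rest: starting from the r=5.5 cylinder (93.95 mm²), the 9×22.5 cube at (-4, 11.5) misses the remaining region (no effect) — area = 93.95 mm². Overall, the cross-section is a single solid region. Net area = 93.95 mm².

93.95 mm²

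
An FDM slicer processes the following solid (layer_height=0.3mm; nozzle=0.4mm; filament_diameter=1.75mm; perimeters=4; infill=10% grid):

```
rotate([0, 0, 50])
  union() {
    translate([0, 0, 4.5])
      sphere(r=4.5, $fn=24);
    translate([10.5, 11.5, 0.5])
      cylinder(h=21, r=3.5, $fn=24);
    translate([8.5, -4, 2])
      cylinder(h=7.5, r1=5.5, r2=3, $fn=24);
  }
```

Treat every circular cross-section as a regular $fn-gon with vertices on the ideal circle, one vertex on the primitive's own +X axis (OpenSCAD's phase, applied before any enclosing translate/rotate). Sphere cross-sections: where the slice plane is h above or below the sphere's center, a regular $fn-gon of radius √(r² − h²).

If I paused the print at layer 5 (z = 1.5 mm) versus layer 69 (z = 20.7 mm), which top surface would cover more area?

Layer 5 (z = 1.5): the r=4.5 sphere contributes a regular 24-gon of circumradius √(4.5²−3²) = 3.354 (area = (24/2)·3.354²·sin(360°/24) = 34.94 mm²); the r=3.5 cylinder at (10.5, 11.5) gives a regular 24-gon of circumradius 3.5 (constant along its height) (area = (24/2)·3.500²·sin(360°/24) = 38.05 mm²); the cone at (8.5, -4) does not reach this height (z outside [2, 9.5]); Merging all regions: the 2 present regions are separate (no shared area or edge), so areas and boundary lengths simply add and each stays a separate island — area = 72.99 mm²; (whole slice rotated 50° about Z — lengths, areas and connectivity unchanged). So its area = 72.99 mm². Layer 69 (z = 20.7): the sphere is not intersected at this z (|z−center|=16.200 > r=4.5); the r=3.5 cylinder at (10.5, 11.5) gives a regular 24-gon of circumradius 3.5 (constant along its height) (area = (24/2)·3.500²·sin(360°/24) = 38.05 mm²); the cone at (8.5, -4) does not reach this height (z outside [2, 9.5]); Merging all regions: only the r=3.5 cylinder at (10.5, 11.5) is present, so the union is just that shape — area = 38.05 mm²; (rotated 50° about Z; rotation is an isometry so areas/perimeters/island counts are preserved). So its area = 38.05 mm². Layer 5 is larger (72.99 vs 38.05 mm²).

layer 5 (z = 1.5 mm)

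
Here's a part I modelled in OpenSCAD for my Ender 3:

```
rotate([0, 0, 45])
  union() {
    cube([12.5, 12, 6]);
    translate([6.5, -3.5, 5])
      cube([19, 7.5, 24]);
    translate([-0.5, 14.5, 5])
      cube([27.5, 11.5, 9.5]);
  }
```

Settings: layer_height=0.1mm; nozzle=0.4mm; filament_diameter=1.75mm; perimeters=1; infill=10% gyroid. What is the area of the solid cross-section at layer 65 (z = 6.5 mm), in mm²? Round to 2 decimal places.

At z = 6.5 mm: the cube does not reach this height (z outside [0, 6]); the 19×7.5 cube at (6.5, -3.5) contributes its full rectangle (area 142.50 mm²); the 27.5×11.5 cube at (-0.5, 14.5) contributes its full rectangle (area 316.25 mm²); Combining (union): the 2 present regions are separate (no shared area or edge), so areas and boundary lengths simply add and each stays a separate island — area = 458.75 mm²; (rotated 45° about Z; rotation is an isometry so areas/perimeters/island counts are preserved). Overall, the cross-section has 2 separate islands. Net area = 458.75 mm².

458.75 mm²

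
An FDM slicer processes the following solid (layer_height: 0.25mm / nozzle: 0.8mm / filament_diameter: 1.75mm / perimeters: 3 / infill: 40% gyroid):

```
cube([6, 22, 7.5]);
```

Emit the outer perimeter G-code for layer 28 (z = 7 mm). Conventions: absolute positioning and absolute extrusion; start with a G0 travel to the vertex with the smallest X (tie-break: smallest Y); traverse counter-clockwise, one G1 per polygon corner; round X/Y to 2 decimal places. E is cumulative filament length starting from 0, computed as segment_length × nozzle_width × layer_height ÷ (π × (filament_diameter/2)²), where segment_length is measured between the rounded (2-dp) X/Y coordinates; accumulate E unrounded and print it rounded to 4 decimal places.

At z = 7 mm: the 6×22 cube contributes its full rectangle. The outline is a single polygon with 4 vertices. Extrusion per mm of travel: 0.8 × 0.25 / (π × 0.875²) = 0.083150. Accumulating E over each segment gives final E = 4.6564.

G0 X0.00 Y0.00 Z7.00
G1 X6.00 Y0.00 E0.4989
G1 X6.00 Y22.00 E2.3282
G1 X0.00 Y22.00 E2.8271
G1 X0.00 Y0.00 E4.6564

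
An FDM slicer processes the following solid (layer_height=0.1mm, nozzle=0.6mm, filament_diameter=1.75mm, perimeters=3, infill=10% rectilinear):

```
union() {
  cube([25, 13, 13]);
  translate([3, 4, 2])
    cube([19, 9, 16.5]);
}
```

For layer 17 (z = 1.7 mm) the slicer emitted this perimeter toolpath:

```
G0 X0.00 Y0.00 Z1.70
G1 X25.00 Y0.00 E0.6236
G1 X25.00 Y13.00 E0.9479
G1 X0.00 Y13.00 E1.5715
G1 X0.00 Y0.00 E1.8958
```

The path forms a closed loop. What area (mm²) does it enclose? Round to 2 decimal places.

Apply the shoelace formula to the sequence of (X, Y) vertices; enclosed area = 325.00 mm².

325.00 mm²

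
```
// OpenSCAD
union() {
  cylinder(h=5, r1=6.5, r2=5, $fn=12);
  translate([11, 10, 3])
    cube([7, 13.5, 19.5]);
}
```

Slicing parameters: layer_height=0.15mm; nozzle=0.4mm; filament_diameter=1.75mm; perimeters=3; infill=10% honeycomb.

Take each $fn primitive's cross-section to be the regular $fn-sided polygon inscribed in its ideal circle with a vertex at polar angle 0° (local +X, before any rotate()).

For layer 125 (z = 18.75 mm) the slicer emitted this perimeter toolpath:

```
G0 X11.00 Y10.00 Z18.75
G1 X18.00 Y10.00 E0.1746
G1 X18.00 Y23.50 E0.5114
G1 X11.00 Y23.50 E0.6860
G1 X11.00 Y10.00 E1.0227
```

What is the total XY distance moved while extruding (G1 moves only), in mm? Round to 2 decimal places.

41.00 mm

Sum the Euclidean lengths of each G1 segment: total = 41.00 mm.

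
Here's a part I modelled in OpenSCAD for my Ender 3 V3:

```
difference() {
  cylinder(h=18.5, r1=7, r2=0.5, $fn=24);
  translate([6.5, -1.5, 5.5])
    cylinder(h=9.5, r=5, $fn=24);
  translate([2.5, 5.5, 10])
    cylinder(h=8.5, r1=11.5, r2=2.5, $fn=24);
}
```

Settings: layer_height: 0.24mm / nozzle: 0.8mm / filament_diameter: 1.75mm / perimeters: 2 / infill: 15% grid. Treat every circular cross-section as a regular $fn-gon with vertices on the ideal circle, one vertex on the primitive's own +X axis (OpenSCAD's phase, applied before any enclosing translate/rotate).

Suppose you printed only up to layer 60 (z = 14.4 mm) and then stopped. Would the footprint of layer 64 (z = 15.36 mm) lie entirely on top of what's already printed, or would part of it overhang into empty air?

part overhangs

Compare the two slices. At z = 14.4: the cone contributes a regular 24-gon of circumradius 1.941 (interpolated between r1=7 and r2=0.5 at t=0.778) (area = (24/2)·1.941²·sin(360°/24) = 11.70 mm²); the r=5 cylinder at (6.5, -1.5) gives a regular 24-gon of circumradius 5 (constant along its height) (area = (24/2)·5.000²·sin(360°/24) = 77.65 mm²); the cone at (2.5, 5.5): at t=0.518 of its height the radius interpolates to r₁+(r₂−r₁)t = 6.841, giving a regular 24-gon of that circumradius (area = (24/2)·6.841²·sin(360°/24) = 145.36 mm²); Subtracting the remaining from the first: starting from the cone (11.70 mm²), the r=5 cylinder at (6.5, -1.5) partially overlaps it — only the 0.24 mm² overlap (of its 77.65 mm²) is removed, clipping the outline; the cone at (2.5, 5.5) partially overlaps it — only the 8.16 mm² overlap (of its 145.36 mm²) is removed, clipping the outline — area = 3.29 mm². At z = 15.36: the cone (r1=7→r2=0.5) has section circumradius 1.603 here — a regular 24-gon (area = (24/2)·1.603²·sin(360°/24) = 7.98 mm²); the cylinder at (6.5, -1.5) is absent (z outside [5.5, 15]); the cone at (2.5, 5.5) (r1=11.5→r2=2.5) has section circumradius 5.825 here — a regular 24-gon (area = (24/2)·5.825²·sin(360°/24) = 105.37 mm²); After the difference (first − rest): starting from the cone (7.98 mm²), the cone at (2.5, 5.5) partially overlaps it — only the 2.98 mm² overlap (of its 105.37 mm²) is removed, clipping the outline — area = 5.00 mm². Checking containment: at z = 15.36 the cross-section extends beyond the z = 14.4 cross-section by about 3.20 mm².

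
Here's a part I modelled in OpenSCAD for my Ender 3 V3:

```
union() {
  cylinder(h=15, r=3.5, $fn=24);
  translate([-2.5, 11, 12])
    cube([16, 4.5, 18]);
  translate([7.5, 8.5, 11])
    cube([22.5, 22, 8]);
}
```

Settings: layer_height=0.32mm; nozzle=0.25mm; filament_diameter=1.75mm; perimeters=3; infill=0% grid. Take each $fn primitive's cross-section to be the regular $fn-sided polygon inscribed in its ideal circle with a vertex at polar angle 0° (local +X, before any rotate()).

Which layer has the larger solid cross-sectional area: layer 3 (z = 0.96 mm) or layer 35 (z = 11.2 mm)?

Layer 3 (z = 0.96): the cylinder: section is a regular 24-gon, circumradius r=3.5 (area = (24/2)·3.500²·sin(360°/24) = 38.05 mm²); the cube at (-2.5, 11) does not reach this height (z outside [12, 30]); the cube at (7.5, 8.5) is absent (z outside [11, 19]); Merging all regions: only the r=3.5 cylinder is present, so the union is just that shape — area = 38.05 mm². So its area = 38.05 mm². Layer 35 (z = 11.2): the r=3.5 cylinder gives a regular 24-gon of circumradius 3.5 (constant along its height) (area = (24/2)·3.500²·sin(360°/24) = 38.05 mm²); the cube at (-2.5, 11) is absent (z outside [12, 30]); the cube at (7.5, 8.5) is present — its section is the full 22.5×22 rectangle (area 495.00 mm²); Merging all regions: the 2 present regions are separate (no shared area or edge), so areas and boundary lengths simply add and each stays a separate island — area = 533.05 mm². So its area = 533.05 mm². Layer 35 is larger (533.05 vs 38.05 mm²).

layer 35 (z = 11.2 mm)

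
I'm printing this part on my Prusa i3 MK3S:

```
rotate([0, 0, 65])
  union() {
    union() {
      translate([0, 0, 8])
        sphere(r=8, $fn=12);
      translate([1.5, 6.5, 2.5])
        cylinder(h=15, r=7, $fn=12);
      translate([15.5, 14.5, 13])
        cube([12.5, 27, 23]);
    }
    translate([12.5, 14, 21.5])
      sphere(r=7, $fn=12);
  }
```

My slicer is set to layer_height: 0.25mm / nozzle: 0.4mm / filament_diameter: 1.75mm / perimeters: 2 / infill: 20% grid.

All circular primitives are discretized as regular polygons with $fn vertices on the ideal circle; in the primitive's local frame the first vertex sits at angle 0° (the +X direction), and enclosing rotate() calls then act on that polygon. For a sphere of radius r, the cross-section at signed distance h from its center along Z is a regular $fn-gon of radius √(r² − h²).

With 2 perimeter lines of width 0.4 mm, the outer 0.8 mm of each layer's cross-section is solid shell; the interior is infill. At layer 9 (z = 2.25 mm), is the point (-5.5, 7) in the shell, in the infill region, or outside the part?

At z = 2.25 mm: the r=8 sphere contributes a regular 12-gon of circumradius √(8²−5.75²) = 5.562; the cylinder at (1.5, 6.5) does not reach this height (z outside [2.5, 17.5]); the cube at (15.5, 14.5) is not intersected at this z (z outside [13, 36]); Taking the union: only the r=8 sphere is present, so the union is just that shape — 1 connected region; the sphere at (12.5, 14) does not reach this height (|z−center|=19.250 > r=7); Taking the union: only the result so far is present, so the union is just that shape — 1 connected region; (rotated 65° about Z; rotation is an isometry so areas/perimeters/island counts are preserved). Overall, the cross-section is a single solid region. Undo the 65° rotation: the query point maps to (4.020, 7.943) in the un-rotated model frame. The nearest boundary edge runs (4.82, 2.78)→(2.78, 4.82); distance from the point to it = 3.36 mm. The point is not inside any of the regions above, so it lies outside the cross-section (3.36 mm from the nearest boundary).

outside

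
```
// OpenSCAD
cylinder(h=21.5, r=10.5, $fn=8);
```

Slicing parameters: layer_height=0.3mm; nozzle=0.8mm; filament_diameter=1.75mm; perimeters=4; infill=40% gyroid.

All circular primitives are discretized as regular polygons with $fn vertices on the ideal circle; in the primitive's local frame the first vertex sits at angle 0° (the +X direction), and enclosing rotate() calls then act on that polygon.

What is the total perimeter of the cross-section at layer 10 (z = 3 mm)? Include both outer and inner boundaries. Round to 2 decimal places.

At z = 3 mm: the cylinder: section is a regular 8-gon, circumradius r=10.5 (perimeter = 2·8·10.500·sin(180°/8) = 64.29 mm). Overall, the cross-section is a single solid region. Total boundary length (outer) = 64.29 mm.

64.29 mm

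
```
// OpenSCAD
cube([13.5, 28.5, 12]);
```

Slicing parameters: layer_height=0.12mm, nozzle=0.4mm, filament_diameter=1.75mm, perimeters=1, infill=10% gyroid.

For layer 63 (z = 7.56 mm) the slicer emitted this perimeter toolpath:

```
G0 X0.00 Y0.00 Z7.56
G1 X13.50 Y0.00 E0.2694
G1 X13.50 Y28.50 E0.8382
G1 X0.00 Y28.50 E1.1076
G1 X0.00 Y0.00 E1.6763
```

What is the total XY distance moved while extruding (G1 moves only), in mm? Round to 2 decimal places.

Sum the Euclidean lengths of each G1 segment: total = 84.00 mm.

84.00 mm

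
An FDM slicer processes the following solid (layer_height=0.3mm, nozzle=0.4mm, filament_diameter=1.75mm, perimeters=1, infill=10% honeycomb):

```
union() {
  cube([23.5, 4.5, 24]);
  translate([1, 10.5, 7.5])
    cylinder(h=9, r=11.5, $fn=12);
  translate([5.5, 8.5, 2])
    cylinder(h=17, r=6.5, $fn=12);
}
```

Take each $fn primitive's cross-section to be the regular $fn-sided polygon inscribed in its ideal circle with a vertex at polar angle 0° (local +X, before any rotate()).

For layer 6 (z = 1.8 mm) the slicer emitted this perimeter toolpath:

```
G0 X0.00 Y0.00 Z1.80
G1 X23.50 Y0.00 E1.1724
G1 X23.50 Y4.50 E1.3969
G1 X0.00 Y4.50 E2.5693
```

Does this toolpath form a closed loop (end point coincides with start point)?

Start point (G0): (0.00, 0.00). End point (last G1): the path does not return to the start — open.

no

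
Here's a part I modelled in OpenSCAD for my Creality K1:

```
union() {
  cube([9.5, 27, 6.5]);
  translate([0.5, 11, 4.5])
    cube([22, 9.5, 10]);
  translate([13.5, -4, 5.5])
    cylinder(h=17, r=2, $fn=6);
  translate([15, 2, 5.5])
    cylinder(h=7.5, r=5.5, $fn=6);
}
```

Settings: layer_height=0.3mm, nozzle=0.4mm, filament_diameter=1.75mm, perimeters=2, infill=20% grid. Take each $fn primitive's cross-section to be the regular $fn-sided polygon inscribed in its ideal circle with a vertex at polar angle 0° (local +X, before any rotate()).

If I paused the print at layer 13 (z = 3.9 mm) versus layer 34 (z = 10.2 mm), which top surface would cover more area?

Layer 13 (z = 3.9): the cube (footprint 9.5×27) is included at this height (area 256.50 mm²); the cube at (0.5, 11) does not reach this height (z outside [4.5, 14.5]); the cylinder at (13.5, -4) is absent (z outside [5.5, 22.5]); the cylinder at (15, 2) is absent (z outside [5.5, 13]); Combining (union): only the 9.5×27 cube is present, so the union is just that shape — area = 256.50 mm². So its area = 256.50 mm². Layer 34 (z = 10.2): the cube is absent (z outside [0, 6.5]); the 22×9.5 cube at (0.5, 11) contributes its full rectangle (area 209.00 mm²); the r=2 cylinder at (13.5, -4) contributes a regular 6-gon of circumradius 2 (area = (6/2)·2.000²·sin(360°/6) = 10.39 mm²); the r=5.5 cylinder at (15, 2) contributes a regular 6-gon of circumradius 5.5 (area = (6/2)·5.500²·sin(360°/6) = 78.59 mm²); Merging all regions: the regions partially overlap — summed areas 297.98 mm² minus the doubly-counted overlap 1.13 mm² gives 296.85 mm² — area = 296.85 mm². So its area = 296.85 mm². Layer 34 is larger (296.85 vs 256.50 mm²).

layer 34 (z = 10.2 mm)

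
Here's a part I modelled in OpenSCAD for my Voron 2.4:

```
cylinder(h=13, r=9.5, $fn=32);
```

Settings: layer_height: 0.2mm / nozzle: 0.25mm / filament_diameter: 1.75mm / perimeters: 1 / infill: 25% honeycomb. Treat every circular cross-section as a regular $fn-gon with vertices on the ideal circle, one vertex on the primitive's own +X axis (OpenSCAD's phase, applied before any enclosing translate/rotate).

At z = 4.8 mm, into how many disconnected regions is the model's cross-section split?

1

At z = 4.8 mm: the r=9.5 cylinder gives a regular 32-gon of circumradius 9.5 (constant along its height). The result has 1 disconnected region.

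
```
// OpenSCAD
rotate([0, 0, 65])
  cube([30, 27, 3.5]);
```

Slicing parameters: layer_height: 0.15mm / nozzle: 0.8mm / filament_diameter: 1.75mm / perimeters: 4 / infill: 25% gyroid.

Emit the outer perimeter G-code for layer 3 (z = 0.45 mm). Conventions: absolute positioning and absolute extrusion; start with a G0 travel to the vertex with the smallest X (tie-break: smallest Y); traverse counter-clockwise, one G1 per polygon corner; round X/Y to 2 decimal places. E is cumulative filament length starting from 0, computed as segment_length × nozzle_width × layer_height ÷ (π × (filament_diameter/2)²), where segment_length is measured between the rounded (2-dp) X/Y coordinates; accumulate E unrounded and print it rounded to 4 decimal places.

At z = 0.45 mm: the cube is present — its section is the full 30×27 rectangle; (whole slice rotated 65° about Z — lengths, areas and connectivity unchanged). The outline is a single polygon with 4 vertices. Extrusion per mm of travel: 0.8 × 0.15 / (π × 0.875²) = 0.049890. Accumulating E over each segment gives final E = 5.6876.

G0 X-24.47 Y11.41 Z0.45
G1 X0.00 Y0.00 E1.3470
G1 X12.68 Y27.19 E2.8438
G1 X-11.79 Y38.60 E4.1908
G1 X-24.47 Y11.41 E5.6876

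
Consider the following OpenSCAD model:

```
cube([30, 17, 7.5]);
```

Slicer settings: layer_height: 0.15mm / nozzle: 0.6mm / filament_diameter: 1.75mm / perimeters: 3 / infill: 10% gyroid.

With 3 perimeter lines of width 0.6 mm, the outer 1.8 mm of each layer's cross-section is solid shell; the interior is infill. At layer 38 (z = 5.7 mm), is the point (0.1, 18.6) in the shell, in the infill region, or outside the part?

outside

At z = 5.7 mm: the cube is present — its section is the full 30×17 rectangle. Overall, the cross-section is a single solid region. The nearest boundary edge runs (30.00, 17.00)→(0.00, 17.00); distance from the point to it = 1.60 mm. The point is not inside any of the regions above, so it lies outside the cross-section (1.60 mm from the nearest boundary).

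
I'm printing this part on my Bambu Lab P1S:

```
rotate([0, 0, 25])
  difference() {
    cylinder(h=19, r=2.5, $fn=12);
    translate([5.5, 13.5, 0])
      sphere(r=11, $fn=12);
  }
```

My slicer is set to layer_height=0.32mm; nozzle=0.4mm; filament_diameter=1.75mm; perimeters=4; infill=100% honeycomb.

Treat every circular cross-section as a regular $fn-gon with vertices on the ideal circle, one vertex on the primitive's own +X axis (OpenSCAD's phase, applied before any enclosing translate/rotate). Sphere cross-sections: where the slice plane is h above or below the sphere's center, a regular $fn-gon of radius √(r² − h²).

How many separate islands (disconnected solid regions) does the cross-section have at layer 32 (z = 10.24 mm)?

1

At z = 10.24 mm: the r=2.5 cylinder gives a regular 12-gon of circumradius 2.5 (constant along its height); the r=11 sphere at (5.5, 13.5) contributes a regular 12-gon of circumradius √(11²−10.24²) = 4.018; After the difference (first − rest): starting from the r=2.5 cylinder, the r=11 sphere at (5.5, 13.5) misses the remaining region (no effect) — 1 connected region; (rotated 25° about Z; rotation is an isometry so areas/perimeters/island counts are preserved). Overall, the cross-section is a single solid region. Island count = 1.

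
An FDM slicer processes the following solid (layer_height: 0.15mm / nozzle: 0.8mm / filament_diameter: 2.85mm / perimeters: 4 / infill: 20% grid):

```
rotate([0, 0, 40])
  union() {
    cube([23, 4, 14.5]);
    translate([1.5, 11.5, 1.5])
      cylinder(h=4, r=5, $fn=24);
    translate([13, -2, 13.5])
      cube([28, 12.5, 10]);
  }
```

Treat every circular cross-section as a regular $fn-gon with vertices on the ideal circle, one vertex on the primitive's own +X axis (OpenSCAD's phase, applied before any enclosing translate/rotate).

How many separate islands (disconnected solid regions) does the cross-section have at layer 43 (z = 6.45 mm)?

At z = 6.45 mm: the cube is present — its section is the full 23×4 rectangle; the cylinder at (1.5, 11.5) is absent (z outside [1.5, 5.5]); the cube at (13, -2) is absent (z outside [13.5, 23.5]); Merging all regions: only the 23×4 cube is present, so the union is just that shape — 1 connected region; (whole slice rotated 40° about Z — lengths, areas and connectivity unchanged). Overall, the cross-section is a single solid region. Island count = 1.

1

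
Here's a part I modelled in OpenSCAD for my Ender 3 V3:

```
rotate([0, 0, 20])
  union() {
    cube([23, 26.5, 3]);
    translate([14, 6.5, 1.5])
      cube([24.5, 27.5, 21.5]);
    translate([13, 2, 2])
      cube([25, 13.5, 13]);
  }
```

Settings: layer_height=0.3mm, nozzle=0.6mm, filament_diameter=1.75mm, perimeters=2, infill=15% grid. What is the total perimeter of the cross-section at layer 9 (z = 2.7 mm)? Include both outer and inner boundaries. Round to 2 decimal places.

145.00 mm

At z = 2.7 mm: the 23×26.5 cube contributes its full rectangle (perimeter 99.00 mm); the cube at (14, 6.5) is present — its section is the full 24.5×27.5 rectangle (perimeter 104.00 mm); the cube at (13, 2) (footprint 25×13.5) is included at this height (perimeter 77.00 mm); Taking the union: the regions partially overlap (shared area 450.00 mm²), so the edge portions inside another operand are dropped and the merged outline is re-measured after clipping — boundary = 145.00 mm; (rotated 20° about Z; rotation is an isometry so areas/perimeters/island counts are preserved). Overall, the cross-section is a single solid region. Total boundary length (outer) = 145.00 mm.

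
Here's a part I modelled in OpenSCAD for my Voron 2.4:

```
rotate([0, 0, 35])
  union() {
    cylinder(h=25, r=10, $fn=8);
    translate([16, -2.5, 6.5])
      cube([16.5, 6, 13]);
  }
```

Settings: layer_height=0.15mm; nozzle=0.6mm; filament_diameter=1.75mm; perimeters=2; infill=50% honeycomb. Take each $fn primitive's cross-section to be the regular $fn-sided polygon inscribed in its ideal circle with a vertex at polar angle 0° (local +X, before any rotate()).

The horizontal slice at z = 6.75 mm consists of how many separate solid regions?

At z = 6.75 mm: the r=10 cylinder gives a regular 8-gon of circumradius 10 (constant along its height); the cube at (16, -2.5) is present — its section is the full 16.5×6 rectangle; Merging all regions: the 2 present regions are separate (no shared area or edge), so areas and boundary lengths simply add and each stays a separate island — 2 connected regions; (whole slice rotated 35° about Z — lengths, areas and connectivity unchanged). The result has 2 disconnected regions.

2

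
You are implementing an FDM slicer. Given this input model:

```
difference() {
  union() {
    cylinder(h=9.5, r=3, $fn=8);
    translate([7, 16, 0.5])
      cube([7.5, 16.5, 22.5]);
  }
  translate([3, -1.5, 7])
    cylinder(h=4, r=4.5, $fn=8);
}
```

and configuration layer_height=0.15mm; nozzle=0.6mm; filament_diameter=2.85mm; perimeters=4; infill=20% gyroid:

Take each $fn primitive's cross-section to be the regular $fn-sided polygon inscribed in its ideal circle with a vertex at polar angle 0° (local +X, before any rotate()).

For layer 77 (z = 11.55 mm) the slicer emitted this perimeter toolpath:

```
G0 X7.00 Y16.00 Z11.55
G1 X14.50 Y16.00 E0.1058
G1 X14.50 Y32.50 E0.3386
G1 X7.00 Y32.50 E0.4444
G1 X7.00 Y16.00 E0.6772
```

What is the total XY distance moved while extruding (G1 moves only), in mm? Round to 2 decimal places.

Sum the Euclidean lengths of each G1 segment: total = 48.00 mm.

48.00 mm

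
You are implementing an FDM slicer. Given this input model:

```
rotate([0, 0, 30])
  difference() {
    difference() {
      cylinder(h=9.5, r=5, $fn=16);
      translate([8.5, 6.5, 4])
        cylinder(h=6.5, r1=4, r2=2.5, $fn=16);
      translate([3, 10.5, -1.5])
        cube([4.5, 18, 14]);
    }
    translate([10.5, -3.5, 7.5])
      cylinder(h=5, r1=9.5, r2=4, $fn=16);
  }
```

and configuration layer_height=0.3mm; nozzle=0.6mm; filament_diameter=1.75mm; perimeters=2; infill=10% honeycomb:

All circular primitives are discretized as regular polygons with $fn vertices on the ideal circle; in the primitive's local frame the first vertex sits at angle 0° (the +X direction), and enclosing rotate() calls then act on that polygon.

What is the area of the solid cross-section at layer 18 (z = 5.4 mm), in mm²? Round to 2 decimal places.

At z = 5.4 mm: the r=5 cylinder contributes a regular 16-gon of circumradius 5 (area = (16/2)·5.000²·sin(360°/16) = 76.54 mm²); the cone at (8.5, 6.5) contributes a regular 16-gon of circumradius 3.677 (interpolated between r1=4 and r2=2.5 at t=0.215) (area = (16/2)·3.677²·sin(360°/16) = 41.39 mm²); the 4.5×18 cube at (3, 10.5) contributes its full rectangle (area 81.00 mm²); Taking the first minus the rest: starting from the r=5 cylinder (76.54 mm²), the cone at (8.5, 6.5) misses the remaining region (no effect); the 4.5×18 cube at (3, 10.5) misses the remaining region (no effect) — area = 76.54 mm²; the cone at (10.5, -3.5) does not reach this height (z outside [7.5, 12.5]); After the difference (first − rest): none of the subtracted shapes is present at this height, so the result so far is unchanged — area = 76.54 mm²; (rotated 30° about Z; rotation is an isometry so areas/perimeters/island counts are preserved). Overall, the cross-section is a single solid region. Net area = 76.54 mm².

76.54 mm²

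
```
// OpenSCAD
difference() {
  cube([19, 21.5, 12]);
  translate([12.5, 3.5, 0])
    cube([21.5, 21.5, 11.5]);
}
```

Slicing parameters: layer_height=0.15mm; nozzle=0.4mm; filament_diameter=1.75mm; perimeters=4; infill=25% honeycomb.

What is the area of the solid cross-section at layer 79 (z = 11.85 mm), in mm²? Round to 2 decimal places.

408.50 mm²

At z = 11.85 mm: the 19×21.5 cube contributes its full rectangle (area 408.50 mm²); the cube at (12.5, 3.5) is absent (z outside [0, 11.5]); After the difference (first − rest): none of the subtracted shapes is present at this height, so the 19×21.5 cube is unchanged — area = 408.50 mm². Overall, the cross-section is a single solid region. Net area = 408.50 mm².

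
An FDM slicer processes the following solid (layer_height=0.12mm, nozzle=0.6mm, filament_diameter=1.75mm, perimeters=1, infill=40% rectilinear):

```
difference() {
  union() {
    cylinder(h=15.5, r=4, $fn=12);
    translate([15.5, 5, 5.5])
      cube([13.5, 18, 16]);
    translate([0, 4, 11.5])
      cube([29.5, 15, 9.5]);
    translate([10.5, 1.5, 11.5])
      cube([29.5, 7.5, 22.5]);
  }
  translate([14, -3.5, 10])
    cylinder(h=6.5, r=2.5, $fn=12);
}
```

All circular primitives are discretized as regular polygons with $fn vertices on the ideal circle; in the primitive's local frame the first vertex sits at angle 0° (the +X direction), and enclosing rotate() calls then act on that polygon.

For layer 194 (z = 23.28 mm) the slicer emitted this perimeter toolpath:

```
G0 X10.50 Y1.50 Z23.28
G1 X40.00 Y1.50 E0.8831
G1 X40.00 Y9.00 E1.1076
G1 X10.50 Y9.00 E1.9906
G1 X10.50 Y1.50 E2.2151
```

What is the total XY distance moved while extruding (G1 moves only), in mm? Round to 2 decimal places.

74.00 mm

Sum the Euclidean lengths of each G1 segment: total = 74.00 mm.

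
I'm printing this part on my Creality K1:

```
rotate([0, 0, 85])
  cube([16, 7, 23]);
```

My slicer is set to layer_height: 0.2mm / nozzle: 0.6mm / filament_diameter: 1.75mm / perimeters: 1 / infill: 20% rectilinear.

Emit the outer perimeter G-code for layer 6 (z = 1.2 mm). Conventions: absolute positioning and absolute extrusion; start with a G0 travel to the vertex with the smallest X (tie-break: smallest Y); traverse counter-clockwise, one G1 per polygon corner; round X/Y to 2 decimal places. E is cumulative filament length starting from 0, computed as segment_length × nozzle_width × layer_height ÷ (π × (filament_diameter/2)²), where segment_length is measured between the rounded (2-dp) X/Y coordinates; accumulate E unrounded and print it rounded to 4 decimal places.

At z = 1.2 mm: the cube (footprint 16×7) is included at this height; (whole slice rotated 85° about Z — lengths, areas and connectivity unchanged). The outline is a single polygon with 4 vertices. Extrusion per mm of travel: 0.6 × 0.2 / (π × 0.875²) = 0.049890. Accumulating E over each segment gives final E = 2.2947.

G0 X-6.97 Y0.61 Z1.20
G1 X0.00 Y0.00 E0.3491
G1 X1.39 Y15.94 E1.1473
G1 X-5.58 Y16.55 E1.4964
G1 X-6.97 Y0.61 E2.2947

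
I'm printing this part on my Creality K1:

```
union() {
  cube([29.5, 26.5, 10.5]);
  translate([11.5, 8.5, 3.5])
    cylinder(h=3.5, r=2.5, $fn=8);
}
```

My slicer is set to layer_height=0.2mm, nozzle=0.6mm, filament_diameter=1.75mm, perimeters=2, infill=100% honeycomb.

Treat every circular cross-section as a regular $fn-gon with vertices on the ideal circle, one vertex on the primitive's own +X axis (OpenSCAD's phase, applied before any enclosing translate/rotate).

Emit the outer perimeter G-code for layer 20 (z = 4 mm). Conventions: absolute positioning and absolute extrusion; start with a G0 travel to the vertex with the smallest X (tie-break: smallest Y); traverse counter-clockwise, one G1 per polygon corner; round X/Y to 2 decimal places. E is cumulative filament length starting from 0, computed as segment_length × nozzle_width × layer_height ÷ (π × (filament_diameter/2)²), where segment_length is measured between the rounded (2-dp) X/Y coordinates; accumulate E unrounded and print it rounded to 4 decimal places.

G0 X0.00 Y0.00 Z4.00
G1 X29.50 Y0.00 E1.4718
G1 X29.50 Y26.50 E2.7939
G1 X0.00 Y26.50 E4.2656
G1 X0.00 Y0.00 E5.5877

At z = 4 mm: the cube is present — its section is the full 29.5×26.5 rectangle; the r=2.5 cylinder at (11.5, 8.5) gives a regular 8-gon of circumradius 2.5 (constant along its height); Merging all regions: the r=2.5 cylinder at (11.5, 8.5) lies entirely inside the 29.5×26.5 cube, so the union is just the 29.5×26.5 cube — 1 connected region. The outline is a single polygon with 4 vertices. Extrusion per mm of travel: 0.6 × 0.2 / (π × 0.875²) = 0.049890. Accumulating E over each segment gives final E = 5.5877.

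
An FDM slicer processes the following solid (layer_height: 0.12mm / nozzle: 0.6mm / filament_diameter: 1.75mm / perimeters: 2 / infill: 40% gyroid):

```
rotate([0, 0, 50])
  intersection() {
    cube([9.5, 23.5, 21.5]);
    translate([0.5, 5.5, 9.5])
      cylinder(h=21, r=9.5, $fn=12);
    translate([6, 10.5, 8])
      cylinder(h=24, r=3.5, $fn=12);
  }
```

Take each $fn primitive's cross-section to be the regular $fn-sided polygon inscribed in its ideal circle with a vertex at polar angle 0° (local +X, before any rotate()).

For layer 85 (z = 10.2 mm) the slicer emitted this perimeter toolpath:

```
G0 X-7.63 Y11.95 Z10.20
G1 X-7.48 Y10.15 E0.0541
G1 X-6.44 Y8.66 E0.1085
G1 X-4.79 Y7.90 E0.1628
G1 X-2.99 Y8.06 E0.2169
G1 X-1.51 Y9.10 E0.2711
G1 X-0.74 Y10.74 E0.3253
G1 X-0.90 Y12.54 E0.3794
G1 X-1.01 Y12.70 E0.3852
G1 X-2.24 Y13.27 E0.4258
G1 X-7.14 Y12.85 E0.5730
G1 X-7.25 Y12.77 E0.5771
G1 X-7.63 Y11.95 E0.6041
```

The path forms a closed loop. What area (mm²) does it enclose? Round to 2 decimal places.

Apply the shoelace formula to the sequence of (X, Y) vertices; enclosed area = 29.52 mm².

29.52 mm²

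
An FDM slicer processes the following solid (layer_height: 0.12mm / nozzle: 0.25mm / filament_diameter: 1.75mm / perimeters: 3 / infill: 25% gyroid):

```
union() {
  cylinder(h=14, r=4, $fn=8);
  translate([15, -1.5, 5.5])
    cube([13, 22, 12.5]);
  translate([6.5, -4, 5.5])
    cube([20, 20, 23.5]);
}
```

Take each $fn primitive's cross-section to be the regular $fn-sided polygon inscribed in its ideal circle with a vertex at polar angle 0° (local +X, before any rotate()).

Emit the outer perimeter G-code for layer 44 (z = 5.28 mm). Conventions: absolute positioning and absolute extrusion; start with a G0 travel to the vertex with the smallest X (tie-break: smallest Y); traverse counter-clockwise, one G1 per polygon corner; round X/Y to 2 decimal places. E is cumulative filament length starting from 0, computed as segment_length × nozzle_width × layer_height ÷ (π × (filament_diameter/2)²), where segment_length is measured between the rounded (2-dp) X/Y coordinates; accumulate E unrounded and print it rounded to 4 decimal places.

G0 X-4.00 Y0.00 Z5.28
G1 X-2.83 Y-2.83 E0.0382
G1 X0.00 Y-4.00 E0.0764
G1 X2.83 Y-2.83 E0.1146
G1 X4.00 Y0.00 E0.1528
G1 X2.83 Y2.83 E0.1910
G1 X0.00 Y4.00 E0.2292
G1 X-2.83 Y2.83 E0.2674
G1 X-4.00 Y0.00 E0.3056

At z = 5.28 mm: the cylinder: section is a regular 8-gon, circumradius r=4; the cube at (15, -1.5) is not intersected at this z (z outside [5.5, 18]); the cube at (6.5, -4) is absent (z outside [5.5, 29]); Merging all regions: only the r=4 cylinder is present, so the union is just that shape — 1 connected region. The outline is a single polygon with 8 vertices. Extrusion per mm of travel: 0.25 × 0.12 / (π × 0.875²) = 0.012473. Accumulating E over each segment gives final E = 0.3056.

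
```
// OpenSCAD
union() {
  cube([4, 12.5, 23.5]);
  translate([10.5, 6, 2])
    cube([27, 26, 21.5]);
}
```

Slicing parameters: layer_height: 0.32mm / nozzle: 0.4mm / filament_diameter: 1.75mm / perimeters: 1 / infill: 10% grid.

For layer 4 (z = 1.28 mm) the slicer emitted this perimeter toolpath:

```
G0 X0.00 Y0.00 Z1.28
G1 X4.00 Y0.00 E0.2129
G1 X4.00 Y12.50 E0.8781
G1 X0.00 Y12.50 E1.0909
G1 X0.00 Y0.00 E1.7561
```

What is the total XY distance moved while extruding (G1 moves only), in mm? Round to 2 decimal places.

33.00 mm

Sum the Euclidean lengths of each G1 segment: total = 33.00 mm.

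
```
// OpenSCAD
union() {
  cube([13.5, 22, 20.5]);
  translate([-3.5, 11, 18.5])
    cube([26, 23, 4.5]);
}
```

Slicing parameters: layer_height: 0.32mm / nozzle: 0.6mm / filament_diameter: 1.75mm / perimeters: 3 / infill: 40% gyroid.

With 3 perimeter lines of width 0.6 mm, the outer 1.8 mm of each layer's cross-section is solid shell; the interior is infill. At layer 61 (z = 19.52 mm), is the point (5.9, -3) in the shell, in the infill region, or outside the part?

outside

At z = 19.52 mm: the cube (footprint 13.5×22) is included at this height; the cube at (-3.5, 11) (footprint 26×23) is included at this height; Combining (union): the regions partially overlap (shared area 148.50 mm²), so overlapping operands fuse into one piece — 1 connected region. Overall, the cross-section is a single solid region. The nearest boundary edge runs (13.50, 0.00)→(0.00, 0.00); distance from the point to it = 3.00 mm. The point is not inside any of the regions above, so it lies outside the cross-section (3.00 mm from the nearest boundary).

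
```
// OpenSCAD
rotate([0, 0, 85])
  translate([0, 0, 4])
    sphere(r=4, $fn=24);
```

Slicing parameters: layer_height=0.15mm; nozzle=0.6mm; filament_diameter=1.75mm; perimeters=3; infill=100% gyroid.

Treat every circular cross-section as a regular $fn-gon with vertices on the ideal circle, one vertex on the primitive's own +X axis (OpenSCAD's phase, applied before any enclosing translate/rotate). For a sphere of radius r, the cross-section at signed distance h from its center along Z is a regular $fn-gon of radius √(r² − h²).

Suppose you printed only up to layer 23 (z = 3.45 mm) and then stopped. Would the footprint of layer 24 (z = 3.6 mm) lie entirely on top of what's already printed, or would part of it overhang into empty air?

Compare the two slices. At z = 3.45: the sphere: section is a regular 24-gon, circumradius = √(r²−h²) = √(4²−0.55²) = 3.962 (area = (24/2)·3.962²·sin(360°/24) = 48.75 mm²); (whole slice rotated 85° about Z — lengths, areas and connectivity unchanged). At z = 3.6: the r=4 sphere contributes a regular 24-gon of circumradius √(4²−0.4²) = 3.980 (area = (24/2)·3.980²·sin(360°/24) = 49.20 mm²); (whole slice rotated 85° about Z — lengths, areas and connectivity unchanged). Checking containment: the cross-section at z = 3.6 is a subset of the cross-section at z = 3.45.

entirely on top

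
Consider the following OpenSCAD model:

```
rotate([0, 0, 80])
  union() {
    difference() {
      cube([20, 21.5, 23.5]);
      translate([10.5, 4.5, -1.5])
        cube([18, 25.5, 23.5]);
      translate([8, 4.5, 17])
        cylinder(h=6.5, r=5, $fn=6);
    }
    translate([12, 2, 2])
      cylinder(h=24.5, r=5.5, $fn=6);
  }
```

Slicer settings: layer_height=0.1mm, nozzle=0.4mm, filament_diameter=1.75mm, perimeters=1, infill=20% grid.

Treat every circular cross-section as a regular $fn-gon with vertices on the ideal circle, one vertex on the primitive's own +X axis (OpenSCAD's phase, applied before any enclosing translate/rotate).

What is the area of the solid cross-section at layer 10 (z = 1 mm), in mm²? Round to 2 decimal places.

268.50 mm²

At z = 1 mm: the cube (footprint 20×21.5) is included at this height (area 430.00 mm²); the 18×25.5 cube at (10.5, 4.5) contributes its full rectangle (area 459.00 mm²); the cylinder at (8, 4.5) does not reach this height (z outside [17, 23.5]); Subtracting the remaining from the first: starting from the 20×21.5 cube (430.00 mm²), the 18×25.5 cube at (10.5, 4.5) partially overlaps it — only the 161.50 mm² overlap (of its 459.00 mm²) is removed, clipping the outline — area = 268.50 mm²; the cylinder at (12, 2) is absent (z outside [2, 26.5]); Taking the union: only that combined region is present, so the union is just that shape — area = 268.50 mm²; (rotated 80° about Z; rotation is an isometry so areas/perimeters/island counts are preserved). Overall, the cross-section is a single solid region. Net area = 268.50 mm².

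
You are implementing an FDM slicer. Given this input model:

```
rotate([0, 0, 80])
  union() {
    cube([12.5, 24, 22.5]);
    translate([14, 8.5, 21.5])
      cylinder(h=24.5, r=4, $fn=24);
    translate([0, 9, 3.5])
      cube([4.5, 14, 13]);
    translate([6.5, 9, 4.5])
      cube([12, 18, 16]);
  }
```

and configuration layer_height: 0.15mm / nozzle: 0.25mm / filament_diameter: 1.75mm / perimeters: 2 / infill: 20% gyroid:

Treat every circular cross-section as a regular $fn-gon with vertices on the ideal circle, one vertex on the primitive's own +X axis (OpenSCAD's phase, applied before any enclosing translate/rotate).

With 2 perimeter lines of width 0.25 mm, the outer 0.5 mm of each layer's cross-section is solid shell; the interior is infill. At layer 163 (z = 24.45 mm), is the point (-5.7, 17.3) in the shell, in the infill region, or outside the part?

infill

At z = 24.45 mm: the cube does not reach this height (z outside [0, 22.5]); the r=4 cylinder at (14, 8.5) gives a regular 24-gon of circumradius 4 (constant along its height); the cube at (0, 9) is not intersected at this z (z outside [3.5, 16.5]); the cube at (6.5, 9) is not intersected at this z (z outside [4.5, 20.5]); Merging all regions: only the r=4 cylinder at (14, 8.5) is present, so the union is just that shape — 1 connected region; (rotated 80° about Z; rotation is an isometry so areas/perimeters/island counts are preserved). Overall, the cross-section is a single solid region. Undo the 80° rotation: the query point maps to (16.047, 8.618) in the un-rotated model frame. The nearest boundary edge runs (18.00, 8.50)→(17.86, 9.54); distance from the point to it = 1.92 mm. The point is inside the cross-section and 1.92 mm from the nearest boundary — more than the 0.5 mm shell width (2 × 0.25), so it's in the infill interior.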